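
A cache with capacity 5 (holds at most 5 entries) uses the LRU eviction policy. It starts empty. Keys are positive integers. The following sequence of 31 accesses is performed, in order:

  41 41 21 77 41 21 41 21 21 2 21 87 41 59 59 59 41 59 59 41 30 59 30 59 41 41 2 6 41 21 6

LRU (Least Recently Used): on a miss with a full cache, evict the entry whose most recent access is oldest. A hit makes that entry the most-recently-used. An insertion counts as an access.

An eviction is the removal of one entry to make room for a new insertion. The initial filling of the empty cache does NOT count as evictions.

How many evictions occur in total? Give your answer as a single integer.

Answer: 5

Derivation:
LRU simulation (capacity=5):
  1. access 41: MISS. Cache (LRU->MRU): [41]
  2. access 41: HIT. Cache (LRU->MRU): [41]
  3. access 21: MISS. Cache (LRU->MRU): [41 21]
  4. access 77: MISS. Cache (LRU->MRU): [41 21 77]
  5. access 41: HIT. Cache (LRU->MRU): [21 77 41]
  6. access 21: HIT. Cache (LRU->MRU): [77 41 21]
  7. access 41: HIT. Cache (LRU->MRU): [77 21 41]
  8. access 21: HIT. Cache (LRU->MRU): [77 41 21]
  9. access 21: HIT. Cache (LRU->MRU): [77 41 21]
  10. access 2: MISS. Cache (LRU->MRU): [77 41 21 2]
  11. access 21: HIT. Cache (LRU->MRU): [77 41 2 21]
  12. access 87: MISS. Cache (LRU->MRU): [77 41 2 21 87]
  13. access 41: HIT. Cache (LRU->MRU): [77 2 21 87 41]
  14. access 59: MISS, evict 77. Cache (LRU->MRU): [2 21 87 41 59]
  15. access 59: HIT. Cache (LRU->MRU): [2 21 87 41 59]
  16. access 59: HIT. Cache (LRU->MRU): [2 21 87 41 59]
  17. access 41: HIT. Cache (LRU->MRU): [2 21 87 59 41]
  18. access 59: HIT. Cache (LRU->MRU): [2 21 87 41 59]
  19. access 59: HIT. Cache (LRU->MRU): [2 21 87 41 59]
  20. access 41: HIT. Cache (LRU->MRU): [2 21 87 59 41]
  21. access 30: MISS, evict 2. Cache (LRU->MRU): [21 87 59 41 30]
  22. access 59: HIT. Cache (LRU->MRU): [21 87 41 30 59]
  23. access 30: HIT. Cache (LRU->MRU): [21 87 41 59 30]
  24. access 59: HIT. Cache (LRU->MRU): [21 87 41 30 59]
  25. access 41: HIT. Cache (LRU->MRU): [21 87 30 59 41]
  26. access 41: HIT. Cache (LRU->MRU): [21 87 30 59 41]
  27. access 2: MISS, evict 21. Cache (LRU->MRU): [87 30 59 41 2]
  28. access 6: MISS, evict 87. Cache (LRU->MRU): [30 59 41 2 6]
  29. access 41: HIT. Cache (LRU->MRU): [30 59 2 6 41]
  30. access 21: MISS, evict 30. Cache (LRU->MRU): [59 2 6 41 21]
  31. access 6: HIT. Cache (LRU->MRU): [59 2 41 21 6]
Total: 21 hits, 10 misses, 5 evictions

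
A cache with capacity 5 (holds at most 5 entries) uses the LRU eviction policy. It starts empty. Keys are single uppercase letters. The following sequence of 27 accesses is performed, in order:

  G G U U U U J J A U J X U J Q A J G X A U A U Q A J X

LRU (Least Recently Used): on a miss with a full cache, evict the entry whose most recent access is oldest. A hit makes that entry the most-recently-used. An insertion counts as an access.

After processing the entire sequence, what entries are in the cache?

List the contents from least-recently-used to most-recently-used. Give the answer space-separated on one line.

LRU simulation (capacity=5):
  1. access G: MISS. Cache (LRU->MRU): [G]
  2. access G: HIT. Cache (LRU->MRU): [G]
  3. access U: MISS. Cache (LRU->MRU): [G U]
  4. access U: HIT. Cache (LRU->MRU): [G U]
  5. access U: HIT. Cache (LRU->MRU): [G U]
  6. access U: HIT. Cache (LRU->MRU): [G U]
  7. access J: MISS. Cache (LRU->MRU): [G U J]
  8. access J: HIT. Cache (LRU->MRU): [G U J]
  9. access A: MISS. Cache (LRU->MRU): [G U J A]
  10. access U: HIT. Cache (LRU->MRU): [G J A U]
  11. access J: HIT. Cache (LRU->MRU): [G A U J]
  12. access X: MISS. Cache (LRU->MRU): [G A U J X]
  13. access U: HIT. Cache (LRU->MRU): [G A J X U]
  14. access J: HIT. Cache (LRU->MRU): [G A X U J]
  15. access Q: MISS, evict G. Cache (LRU->MRU): [A X U J Q]
  16. access A: HIT. Cache (LRU->MRU): [X U J Q A]
  17. access J: HIT. Cache (LRU->MRU): [X U Q A J]
  18. access G: MISS, evict X. Cache (LRU->MRU): [U Q A J G]
  19. access X: MISS, evict U. Cache (LRU->MRU): [Q A J G X]
  20. access A: HIT. Cache (LRU->MRU): [Q J G X A]
  21. access U: MISS, evict Q. Cache (LRU->MRU): [J G X A U]
  22. access A: HIT. Cache (LRU->MRU): [J G X U A]
  23. access U: HIT. Cache (LRU->MRU): [J G X A U]
  24. access Q: MISS, evict J. Cache (LRU->MRU): [G X A U Q]
  25. access A: HIT. Cache (LRU->MRU): [G X U Q A]
  26. access J: MISS, evict G. Cache (LRU->MRU): [X U Q A J]
  27. access X: HIT. Cache (LRU->MRU): [U Q A J X]
Total: 16 hits, 11 misses, 6 evictions

Answer: U Q A J X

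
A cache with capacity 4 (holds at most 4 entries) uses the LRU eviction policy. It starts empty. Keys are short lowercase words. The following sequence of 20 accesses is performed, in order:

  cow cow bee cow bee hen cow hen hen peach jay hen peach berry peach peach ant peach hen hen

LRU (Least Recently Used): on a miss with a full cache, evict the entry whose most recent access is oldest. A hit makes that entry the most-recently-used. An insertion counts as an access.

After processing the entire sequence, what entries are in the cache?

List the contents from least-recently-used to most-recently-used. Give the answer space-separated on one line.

LRU simulation (capacity=4):
  1. access cow: MISS. Cache (LRU->MRU): [cow]
  2. access cow: HIT. Cache (LRU->MRU): [cow]
  3. access bee: MISS. Cache (LRU->MRU): [cow bee]
  4. access cow: HIT. Cache (LRU->MRU): [bee cow]
  5. access bee: HIT. Cache (LRU->MRU): [cow bee]
  6. access hen: MISS. Cache (LRU->MRU): [cow bee hen]
  7. access cow: HIT. Cache (LRU->MRU): [bee hen cow]
  8. access hen: HIT. Cache (LRU->MRU): [bee cow hen]
  9. access hen: HIT. Cache (LRU->MRU): [bee cow hen]
  10. access peach: MISS. Cache (LRU->MRU): [bee cow hen peach]
  11. access jay: MISS, evict bee. Cache (LRU->MRU): [cow hen peach jay]
  12. access hen: HIT. Cache (LRU->MRU): [cow peach jay hen]
  13. access peach: HIT. Cache (LRU->MRU): [cow jay hen peach]
  14. access berry: MISS, evict cow. Cache (LRU->MRU): [jay hen peach berry]
  15. access peach: HIT. Cache (LRU->MRU): [jay hen berry peach]
  16. access peach: HIT. Cache (LRU->MRU): [jay hen berry peach]
  17. access ant: MISS, evict jay. Cache (LRU->MRU): [hen berry peach ant]
  18. access peach: HIT. Cache (LRU->MRU): [hen berry ant peach]
  19. access hen: HIT. Cache (LRU->MRU): [berry ant peach hen]
  20. access hen: HIT. Cache (LRU->MRU): [berry ant peach hen]
Total: 13 hits, 7 misses, 3 evictions

Answer: berry ant peach hen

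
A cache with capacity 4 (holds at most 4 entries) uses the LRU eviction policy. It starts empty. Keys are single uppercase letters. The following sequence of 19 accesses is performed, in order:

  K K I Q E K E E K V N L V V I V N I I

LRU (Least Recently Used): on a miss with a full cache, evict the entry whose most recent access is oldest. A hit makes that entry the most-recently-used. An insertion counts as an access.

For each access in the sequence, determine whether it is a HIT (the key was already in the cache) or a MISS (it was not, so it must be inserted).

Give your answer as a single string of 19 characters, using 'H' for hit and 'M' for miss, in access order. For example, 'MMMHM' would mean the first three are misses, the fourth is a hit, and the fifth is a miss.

Answer: MHMMMHHHHMMMHHMHHHH

Derivation:
LRU simulation (capacity=4):
  1. access K: MISS. Cache (LRU->MRU): [K]
  2. access K: HIT. Cache (LRU->MRU): [K]
  3. access I: MISS. Cache (LRU->MRU): [K I]
  4. access Q: MISS. Cache (LRU->MRU): [K I Q]
  5. access E: MISS. Cache (LRU->MRU): [K I Q E]
  6. access K: HIT. Cache (LRU->MRU): [I Q E K]
  7. access E: HIT. Cache (LRU->MRU): [I Q K E]
  8. access E: HIT. Cache (LRU->MRU): [I Q K E]
  9. access K: HIT. Cache (LRU->MRU): [I Q E K]
  10. access V: MISS, evict I. Cache (LRU->MRU): [Q E K V]
  11. access N: MISS, evict Q. Cache (LRU->MRU): [E K V N]
  12. access L: MISS, evict E. Cache (LRU->MRU): [K V N L]
  13. access V: HIT. Cache (LRU->MRU): [K N L V]
  14. access V: HIT. Cache (LRU->MRU): [K N L V]
  15. access I: MISS, evict K. Cache (LRU->MRU): [N L V I]
  16. access V: HIT. Cache (LRU->MRU): [N L I V]
  17. access N: HIT. Cache (LRU->MRU): [L I V N]
  18. access I: HIT. Cache (LRU->MRU): [L V N I]
  19. access I: HIT. Cache (LRU->MRU): [L V N I]
Total: 11 hits, 8 misses, 4 evictions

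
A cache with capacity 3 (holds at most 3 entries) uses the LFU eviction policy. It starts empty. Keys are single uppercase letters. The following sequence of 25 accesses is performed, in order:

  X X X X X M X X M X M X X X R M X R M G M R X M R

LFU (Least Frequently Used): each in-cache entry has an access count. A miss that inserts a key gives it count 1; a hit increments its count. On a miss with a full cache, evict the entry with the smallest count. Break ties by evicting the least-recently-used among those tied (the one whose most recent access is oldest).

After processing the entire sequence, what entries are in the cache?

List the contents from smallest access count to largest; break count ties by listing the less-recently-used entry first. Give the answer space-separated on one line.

Answer: R M X

Derivation:
LFU simulation (capacity=3):
  1. access X: MISS. Cache: [X(c=1)]
  2. access X: HIT, count now 2. Cache: [X(c=2)]
  3. access X: HIT, count now 3. Cache: [X(c=3)]
  4. access X: HIT, count now 4. Cache: [X(c=4)]
  5. access X: HIT, count now 5. Cache: [X(c=5)]
  6. access M: MISS. Cache: [M(c=1) X(c=5)]
  7. access X: HIT, count now 6. Cache: [M(c=1) X(c=6)]
  8. access X: HIT, count now 7. Cache: [M(c=1) X(c=7)]
  9. access M: HIT, count now 2. Cache: [M(c=2) X(c=7)]
  10. access X: HIT, count now 8. Cache: [M(c=2) X(c=8)]
  11. access M: HIT, count now 3. Cache: [M(c=3) X(c=8)]
  12. access X: HIT, count now 9. Cache: [M(c=3) X(c=9)]
  13. access X: HIT, count now 10. Cache: [M(c=3) X(c=10)]
  14. access X: HIT, count now 11. Cache: [M(c=3) X(c=11)]
  15. access R: MISS. Cache: [R(c=1) M(c=3) X(c=11)]
  16. access M: HIT, count now 4. Cache: [R(c=1) M(c=4) X(c=11)]
  17. access X: HIT, count now 12. Cache: [R(c=1) M(c=4) X(c=12)]
  18. access R: HIT, count now 2. Cache: [R(c=2) M(c=4) X(c=12)]
  19. access M: HIT, count now 5. Cache: [R(c=2) M(c=5) X(c=12)]
  20. access G: MISS, evict R(c=2). Cache: [G(c=1) M(c=5) X(c=12)]
  21. access M: HIT, count now 6. Cache: [G(c=1) M(c=6) X(c=12)]
  22. access R: MISS, evict G(c=1). Cache: [R(c=1) M(c=6) X(c=12)]
  23. access X: HIT, count now 13. Cache: [R(c=1) M(c=6) X(c=13)]
  24. access M: HIT, count now 7. Cache: [R(c=1) M(c=7) X(c=13)]
  25. access R: HIT, count now 2. Cache: [R(c=2) M(c=7) X(c=13)]
Total: 20 hits, 5 misses, 2 evictions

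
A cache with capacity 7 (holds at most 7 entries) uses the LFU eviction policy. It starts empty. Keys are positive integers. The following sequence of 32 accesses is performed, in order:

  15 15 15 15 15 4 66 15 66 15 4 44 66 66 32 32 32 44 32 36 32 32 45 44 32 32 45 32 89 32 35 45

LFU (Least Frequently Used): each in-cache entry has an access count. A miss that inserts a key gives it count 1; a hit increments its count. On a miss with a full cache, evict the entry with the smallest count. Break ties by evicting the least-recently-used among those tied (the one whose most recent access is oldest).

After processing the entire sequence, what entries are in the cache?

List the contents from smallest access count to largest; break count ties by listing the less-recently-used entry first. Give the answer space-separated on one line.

Answer: 35 4 44 45 66 15 32

Derivation:
LFU simulation (capacity=7):
  1. access 15: MISS. Cache: [15(c=1)]
  2. access 15: HIT, count now 2. Cache: [15(c=2)]
  3. access 15: HIT, count now 3. Cache: [15(c=3)]
  4. access 15: HIT, count now 4. Cache: [15(c=4)]
  5. access 15: HIT, count now 5. Cache: [15(c=5)]
  6. access 4: MISS. Cache: [4(c=1) 15(c=5)]
  7. access 66: MISS. Cache: [4(c=1) 66(c=1) 15(c=5)]
  8. access 15: HIT, count now 6. Cache: [4(c=1) 66(c=1) 15(c=6)]
  9. access 66: HIT, count now 2. Cache: [4(c=1) 66(c=2) 15(c=6)]
  10. access 15: HIT, count now 7. Cache: [4(c=1) 66(c=2) 15(c=7)]
  11. access 4: HIT, count now 2. Cache: [66(c=2) 4(c=2) 15(c=7)]
  12. access 44: MISS. Cache: [44(c=1) 66(c=2) 4(c=2) 15(c=7)]
  13. access 66: HIT, count now 3. Cache: [44(c=1) 4(c=2) 66(c=3) 15(c=7)]
  14. access 66: HIT, count now 4. Cache: [44(c=1) 4(c=2) 66(c=4) 15(c=7)]
  15. access 32: MISS. Cache: [44(c=1) 32(c=1) 4(c=2) 66(c=4) 15(c=7)]
  16. access 32: HIT, count now 2. Cache: [44(c=1) 4(c=2) 32(c=2) 66(c=4) 15(c=7)]
  17. access 32: HIT, count now 3. Cache: [44(c=1) 4(c=2) 32(c=3) 66(c=4) 15(c=7)]
  18. access 44: HIT, count now 2. Cache: [4(c=2) 44(c=2) 32(c=3) 66(c=4) 15(c=7)]
  19. access 32: HIT, count now 4. Cache: [4(c=2) 44(c=2) 66(c=4) 32(c=4) 15(c=7)]
  20. access 36: MISS. Cache: [36(c=1) 4(c=2) 44(c=2) 66(c=4) 32(c=4) 15(c=7)]
  21. access 32: HIT, count now 5. Cache: [36(c=1) 4(c=2) 44(c=2) 66(c=4) 32(c=5) 15(c=7)]
  22. access 32: HIT, count now 6. Cache: [36(c=1) 4(c=2) 44(c=2) 66(c=4) 32(c=6) 15(c=7)]
  23. access 45: MISS. Cache: [36(c=1) 45(c=1) 4(c=2) 44(c=2) 66(c=4) 32(c=6) 15(c=7)]
  24. access 44: HIT, count now 3. Cache: [36(c=1) 45(c=1) 4(c=2) 44(c=3) 66(c=4) 32(c=6) 15(c=7)]
  25. access 32: HIT, count now 7. Cache: [36(c=1) 45(c=1) 4(c=2) 44(c=3) 66(c=4) 15(c=7) 32(c=7)]
  26. access 32: HIT, count now 8. Cache: [36(c=1) 45(c=1) 4(c=2) 44(c=3) 66(c=4) 15(c=7) 32(c=8)]
  27. access 45: HIT, count now 2. Cache: [36(c=1) 4(c=2) 45(c=2) 44(c=3) 66(c=4) 15(c=7) 32(c=8)]
  28. access 32: HIT, count now 9. Cache: [36(c=1) 4(c=2) 45(c=2) 44(c=3) 66(c=4) 15(c=7) 32(c=9)]
  29. access 89: MISS, evict 36(c=1). Cache: [89(c=1) 4(c=2) 45(c=2) 44(c=3) 66(c=4) 15(c=7) 32(c=9)]
  30. access 32: HIT, count now 10. Cache: [89(c=1) 4(c=2) 45(c=2) 44(c=3) 66(c=4) 15(c=7) 32(c=10)]
  31. access 35: MISS, evict 89(c=1). Cache: [35(c=1) 4(c=2) 45(c=2) 44(c=3) 66(c=4) 15(c=7) 32(c=10)]
  32. access 45: HIT, count now 3. Cache: [35(c=1) 4(c=2) 44(c=3) 45(c=3) 66(c=4) 15(c=7) 32(c=10)]
Total: 23 hits, 9 misses, 2 evictions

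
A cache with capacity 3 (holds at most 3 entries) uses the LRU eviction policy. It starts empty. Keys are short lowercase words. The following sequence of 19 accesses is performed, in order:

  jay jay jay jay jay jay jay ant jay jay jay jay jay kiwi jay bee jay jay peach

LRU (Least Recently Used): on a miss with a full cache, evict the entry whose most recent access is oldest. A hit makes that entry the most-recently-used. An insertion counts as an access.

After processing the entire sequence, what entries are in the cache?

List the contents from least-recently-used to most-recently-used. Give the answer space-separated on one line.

LRU simulation (capacity=3):
  1. access jay: MISS. Cache (LRU->MRU): [jay]
  2. access jay: HIT. Cache (LRU->MRU): [jay]
  3. access jay: HIT. Cache (LRU->MRU): [jay]
  4. access jay: HIT. Cache (LRU->MRU): [jay]
  5. access jay: HIT. Cache (LRU->MRU): [jay]
  6. access jay: HIT. Cache (LRU->MRU): [jay]
  7. access jay: HIT. Cache (LRU->MRU): [jay]
  8. access ant: MISS. Cache (LRU->MRU): [jay ant]
  9. access jay: HIT. Cache (LRU->MRU): [ant jay]
  10. access jay: HIT. Cache (LRU->MRU): [ant jay]
  11. access jay: HIT. Cache (LRU->MRU): [ant jay]
  12. access jay: HIT. Cache (LRU->MRU): [ant jay]
  13. access jay: HIT. Cache (LRU->MRU): [ant jay]
  14. access kiwi: MISS. Cache (LRU->MRU): [ant jay kiwi]
  15. access jay: HIT. Cache (LRU->MRU): [ant kiwi jay]
  16. access bee: MISS, evict ant. Cache (LRU->MRU): [kiwi jay bee]
  17. access jay: HIT. Cache (LRU->MRU): [kiwi bee jay]
  18. access jay: HIT. Cache (LRU->MRU): [kiwi bee jay]
  19. access peach: MISS, evict kiwi. Cache (LRU->MRU): [bee jay peach]
Total: 14 hits, 5 misses, 2 evictions

Answer: bee jay peach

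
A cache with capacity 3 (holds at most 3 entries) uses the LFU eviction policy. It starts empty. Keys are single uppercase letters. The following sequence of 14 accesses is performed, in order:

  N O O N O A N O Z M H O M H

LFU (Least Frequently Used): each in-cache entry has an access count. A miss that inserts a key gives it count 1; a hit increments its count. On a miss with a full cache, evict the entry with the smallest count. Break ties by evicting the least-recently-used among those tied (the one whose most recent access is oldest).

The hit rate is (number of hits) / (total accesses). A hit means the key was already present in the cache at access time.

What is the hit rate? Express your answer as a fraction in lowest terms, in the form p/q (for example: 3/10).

LFU simulation (capacity=3):
  1. access N: MISS. Cache: [N(c=1)]
  2. access O: MISS. Cache: [N(c=1) O(c=1)]
  3. access O: HIT, count now 2. Cache: [N(c=1) O(c=2)]
  4. access N: HIT, count now 2. Cache: [O(c=2) N(c=2)]
  5. access O: HIT, count now 3. Cache: [N(c=2) O(c=3)]
  6. access A: MISS. Cache: [A(c=1) N(c=2) O(c=3)]
  7. access N: HIT, count now 3. Cache: [A(c=1) O(c=3) N(c=3)]
  8. access O: HIT, count now 4. Cache: [A(c=1) N(c=3) O(c=4)]
  9. access Z: MISS, evict A(c=1). Cache: [Z(c=1) N(c=3) O(c=4)]
  10. access M: MISS, evict Z(c=1). Cache: [M(c=1) N(c=3) O(c=4)]
  11. access H: MISS, evict M(c=1). Cache: [H(c=1) N(c=3) O(c=4)]
  12. access O: HIT, count now 5. Cache: [H(c=1) N(c=3) O(c=5)]
  13. access M: MISS, evict H(c=1). Cache: [M(c=1) N(c=3) O(c=5)]
  14. access H: MISS, evict M(c=1). Cache: [H(c=1) N(c=3) O(c=5)]
Total: 6 hits, 8 misses, 5 evictions

Hit rate = 6/14 = 3/7

Answer: 3/7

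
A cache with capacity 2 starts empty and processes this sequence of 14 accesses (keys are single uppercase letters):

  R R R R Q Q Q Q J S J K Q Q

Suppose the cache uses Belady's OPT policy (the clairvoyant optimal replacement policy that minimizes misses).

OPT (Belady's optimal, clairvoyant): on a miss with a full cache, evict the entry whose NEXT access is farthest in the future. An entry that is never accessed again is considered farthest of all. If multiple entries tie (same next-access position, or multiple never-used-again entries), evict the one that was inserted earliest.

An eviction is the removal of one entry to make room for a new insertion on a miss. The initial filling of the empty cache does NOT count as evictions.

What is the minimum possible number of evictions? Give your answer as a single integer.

OPT (Belady) simulation (capacity=2):
  1. access R: MISS. Cache: [R]
  2. access R: HIT. Next use of R: step 3. Cache: [R]
  3. access R: HIT. Next use of R: step 4. Cache: [R]
  4. access R: HIT. Next use of R: never. Cache: [R]
  5. access Q: MISS. Cache: [R Q]
  6. access Q: HIT. Next use of Q: step 7. Cache: [R Q]
  7. access Q: HIT. Next use of Q: step 8. Cache: [R Q]
  8. access Q: HIT. Next use of Q: step 13. Cache: [R Q]
  9. access J: MISS, evict R (next use: never). Cache: [Q J]
  10. access S: MISS, evict Q (next use: step 13). Cache: [J S]
  11. access J: HIT. Next use of J: never. Cache: [J S]
  12. access K: MISS, evict J (next use: never). Cache: [S K]
  13. access Q: MISS, evict S (next use: never). Cache: [K Q]
  14. access Q: HIT. Next use of Q: never. Cache: [K Q]
Total: 8 hits, 6 misses, 4 evictions

Answer: 4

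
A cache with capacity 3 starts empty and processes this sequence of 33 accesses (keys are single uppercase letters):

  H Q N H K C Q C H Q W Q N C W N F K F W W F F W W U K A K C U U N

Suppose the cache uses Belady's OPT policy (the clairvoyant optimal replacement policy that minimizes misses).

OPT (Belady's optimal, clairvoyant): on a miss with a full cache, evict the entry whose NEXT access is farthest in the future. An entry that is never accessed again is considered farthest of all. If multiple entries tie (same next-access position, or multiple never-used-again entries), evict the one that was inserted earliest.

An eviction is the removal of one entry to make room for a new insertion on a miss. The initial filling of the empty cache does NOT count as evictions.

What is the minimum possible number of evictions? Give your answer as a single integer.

Answer: 10

Derivation:
OPT (Belady) simulation (capacity=3):
  1. access H: MISS. Cache: [H]
  2. access Q: MISS. Cache: [H Q]
  3. access N: MISS. Cache: [H Q N]
  4. access H: HIT. Next use of H: step 9. Cache: [H Q N]
  5. access K: MISS, evict N (next use: step 13). Cache: [H Q K]
  6. access C: MISS, evict K (next use: step 18). Cache: [H Q C]
  7. access Q: HIT. Next use of Q: step 10. Cache: [H Q C]
  8. access C: HIT. Next use of C: step 14. Cache: [H Q C]
  9. access H: HIT. Next use of H: never. Cache: [H Q C]
  10. access Q: HIT. Next use of Q: step 12. Cache: [H Q C]
  11. access W: MISS, evict H (next use: never). Cache: [Q C W]
  12. access Q: HIT. Next use of Q: never. Cache: [Q C W]
  13. access N: MISS, evict Q (next use: never). Cache: [C W N]
  14. access C: HIT. Next use of C: step 30. Cache: [C W N]
  15. access W: HIT. Next use of W: step 20. Cache: [C W N]
  16. access N: HIT. Next use of N: step 33. Cache: [C W N]
  17. access F: MISS, evict N (next use: step 33). Cache: [C W F]
  18. access K: MISS, evict C (next use: step 30). Cache: [W F K]
  19. access F: HIT. Next use of F: step 22. Cache: [W F K]
  20. access W: HIT. Next use of W: step 21. Cache: [W F K]
  21. access W: HIT. Next use of W: step 24. Cache: [W F K]
  22. access F: HIT. Next use of F: step 23. Cache: [W F K]
  23. access F: HIT. Next use of F: never. Cache: [W F K]
  24. access W: HIT. Next use of W: step 25. Cache: [W F K]
  25. access W: HIT. Next use of W: never. Cache: [W F K]
  26. access U: MISS, evict W (next use: never). Cache: [F K U]
  27. access K: HIT. Next use of K: step 29. Cache: [F K U]
  28. access A: MISS, evict F (next use: never). Cache: [K U A]
  29. access K: HIT. Next use of K: never. Cache: [K U A]
  30. access C: MISS, evict K (next use: never). Cache: [U A C]
  31. access U: HIT. Next use of U: step 32. Cache: [U A C]
  32. access U: HIT. Next use of U: never. Cache: [U A C]
  33. access N: MISS, evict U (next use: never). Cache: [A C N]
Total: 20 hits, 13 misses, 10 evictions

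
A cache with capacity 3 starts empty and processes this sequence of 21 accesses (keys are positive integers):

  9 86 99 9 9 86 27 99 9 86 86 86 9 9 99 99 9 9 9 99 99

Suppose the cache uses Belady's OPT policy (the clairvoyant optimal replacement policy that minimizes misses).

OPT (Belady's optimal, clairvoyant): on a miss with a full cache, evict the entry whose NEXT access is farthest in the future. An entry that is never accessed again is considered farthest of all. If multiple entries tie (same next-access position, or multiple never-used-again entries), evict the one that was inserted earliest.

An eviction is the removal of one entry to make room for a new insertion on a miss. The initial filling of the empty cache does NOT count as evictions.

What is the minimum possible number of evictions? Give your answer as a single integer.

Answer: 2

Derivation:
OPT (Belady) simulation (capacity=3):
  1. access 9: MISS. Cache: [9]
  2. access 86: MISS. Cache: [9 86]
  3. access 99: MISS. Cache: [9 86 99]
  4. access 9: HIT. Next use of 9: step 5. Cache: [9 86 99]
  5. access 9: HIT. Next use of 9: step 9. Cache: [9 86 99]
  6. access 86: HIT. Next use of 86: step 10. Cache: [9 86 99]
  7. access 27: MISS, evict 86 (next use: step 10). Cache: [9 99 27]
  8. access 99: HIT. Next use of 99: step 15. Cache: [9 99 27]
  9. access 9: HIT. Next use of 9: step 13. Cache: [9 99 27]
  10. access 86: MISS, evict 27 (next use: never). Cache: [9 99 86]
  11. access 86: HIT. Next use of 86: step 12. Cache: [9 99 86]
  12. access 86: HIT. Next use of 86: never. Cache: [9 99 86]
  13. access 9: HIT. Next use of 9: step 14. Cache: [9 99 86]
  14. access 9: HIT. Next use of 9: step 17. Cache: [9 99 86]
  15. access 99: HIT. Next use of 99: step 16. Cache: [9 99 86]
  16. access 99: HIT. Next use of 99: step 20. Cache: [9 99 86]
  17. access 9: HIT. Next use of 9: step 18. Cache: [9 99 86]
  18. access 9: HIT. Next use of 9: step 19. Cache: [9 99 86]
  19. access 9: HIT. Next use of 9: never. Cache: [9 99 86]
  20. access 99: HIT. Next use of 99: step 21. Cache: [9 99 86]
  21. access 99: HIT. Next use of 99: never. Cache: [9 99 86]
Total: 16 hits, 5 misses, 2 evictions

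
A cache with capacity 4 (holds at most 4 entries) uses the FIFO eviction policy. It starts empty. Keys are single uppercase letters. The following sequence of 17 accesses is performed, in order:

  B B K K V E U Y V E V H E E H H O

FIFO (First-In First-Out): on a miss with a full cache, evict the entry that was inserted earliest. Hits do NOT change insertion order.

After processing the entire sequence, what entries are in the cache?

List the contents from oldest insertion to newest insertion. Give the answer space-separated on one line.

FIFO simulation (capacity=4):
  1. access B: MISS. Cache (old->new): [B]
  2. access B: HIT. Cache (old->new): [B]
  3. access K: MISS. Cache (old->new): [B K]
  4. access K: HIT. Cache (old->new): [B K]
  5. access V: MISS. Cache (old->new): [B K V]
  6. access E: MISS. Cache (old->new): [B K V E]
  7. access U: MISS, evict B. Cache (old->new): [K V E U]
  8. access Y: MISS, evict K. Cache (old->new): [V E U Y]
  9. access V: HIT. Cache (old->new): [V E U Y]
  10. access E: HIT. Cache (old->new): [V E U Y]
  11. access V: HIT. Cache (old->new): [V E U Y]
  12. access H: MISS, evict V. Cache (old->new): [E U Y H]
  13. access E: HIT. Cache (old->new): [E U Y H]
  14. access E: HIT. Cache (old->new): [E U Y H]
  15. access H: HIT. Cache (old->new): [E U Y H]
  16. access H: HIT. Cache (old->new): [E U Y H]
  17. access O: MISS, evict E. Cache (old->new): [U Y H O]
Total: 9 hits, 8 misses, 4 evictions

Answer: U Y H O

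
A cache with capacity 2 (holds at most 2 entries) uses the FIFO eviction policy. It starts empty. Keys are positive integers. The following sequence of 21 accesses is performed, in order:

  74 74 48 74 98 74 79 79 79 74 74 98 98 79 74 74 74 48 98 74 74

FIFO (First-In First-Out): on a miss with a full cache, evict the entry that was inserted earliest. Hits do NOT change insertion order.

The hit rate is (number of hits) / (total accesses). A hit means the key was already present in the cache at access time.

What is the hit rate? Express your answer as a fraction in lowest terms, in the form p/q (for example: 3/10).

FIFO simulation (capacity=2):
  1. access 74: MISS. Cache (old->new): [74]
  2. access 74: HIT. Cache (old->new): [74]
  3. access 48: MISS. Cache (old->new): [74 48]
  4. access 74: HIT. Cache (old->new): [74 48]
  5. access 98: MISS, evict 74. Cache (old->new): [48 98]
  6. access 74: MISS, evict 48. Cache (old->new): [98 74]
  7. access 79: MISS, evict 98. Cache (old->new): [74 79]
  8. access 79: HIT. Cache (old->new): [74 79]
  9. access 79: HIT. Cache (old->new): [74 79]
  10. access 74: HIT. Cache (old->new): [74 79]
  11. access 74: HIT. Cache (old->new): [74 79]
  12. access 98: MISS, evict 74. Cache (old->new): [79 98]
  13. access 98: HIT. Cache (old->new): [79 98]
  14. access 79: HIT. Cache (old->new): [79 98]
  15. access 74: MISS, evict 79. Cache (old->new): [98 74]
  16. access 74: HIT. Cache (old->new): [98 74]
  17. access 74: HIT. Cache (old->new): [98 74]
  18. access 48: MISS, evict 98. Cache (old->new): [74 48]
  19. access 98: MISS, evict 74. Cache (old->new): [48 98]
  20. access 74: MISS, evict 48. Cache (old->new): [98 74]
  21. access 74: HIT. Cache (old->new): [98 74]
Total: 11 hits, 10 misses, 8 evictions

Hit rate = 11/21

Answer: 11/21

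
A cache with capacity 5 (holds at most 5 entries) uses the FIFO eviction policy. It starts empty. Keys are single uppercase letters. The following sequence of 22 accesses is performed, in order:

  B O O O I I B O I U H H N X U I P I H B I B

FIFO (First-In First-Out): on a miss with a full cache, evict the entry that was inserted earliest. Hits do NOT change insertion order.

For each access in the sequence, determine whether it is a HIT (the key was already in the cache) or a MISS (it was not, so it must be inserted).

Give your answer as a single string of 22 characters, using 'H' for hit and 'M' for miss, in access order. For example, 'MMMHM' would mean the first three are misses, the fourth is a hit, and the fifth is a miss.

Answer: MMHHMHHHHMMHMMHHMMHMHH

Derivation:
FIFO simulation (capacity=5):
  1. access B: MISS. Cache (old->new): [B]
  2. access O: MISS. Cache (old->new): [B O]
  3. access O: HIT. Cache (old->new): [B O]
  4. access O: HIT. Cache (old->new): [B O]
  5. access I: MISS. Cache (old->new): [B O I]
  6. access I: HIT. Cache (old->new): [B O I]
  7. access B: HIT. Cache (old->new): [B O I]
  8. access O: HIT. Cache (old->new): [B O I]
  9. access I: HIT. Cache (old->new): [B O I]
  10. access U: MISS. Cache (old->new): [B O I U]
  11. access H: MISS. Cache (old->new): [B O I U H]
  12. access H: HIT. Cache (old->new): [B O I U H]
  13. access N: MISS, evict B. Cache (old->new): [O I U H N]
  14. access X: MISS, evict O. Cache (old->new): [I U H N X]
  15. access U: HIT. Cache (old->new): [I U H N X]
  16. access I: HIT. Cache (old->new): [I U H N X]
  17. access P: MISS, evict I. Cache (old->new): [U H N X P]
  18. access I: MISS, evict U. Cache (old->new): [H N X P I]
  19. access H: HIT. Cache (old->new): [H N X P I]
  20. access B: MISS, evict H. Cache (old->new): [N X P I B]
  21. access I: HIT. Cache (old->new): [N X P I B]
  22. access B: HIT. Cache (old->new): [N X P I B]
Total: 12 hits, 10 misses, 5 evictions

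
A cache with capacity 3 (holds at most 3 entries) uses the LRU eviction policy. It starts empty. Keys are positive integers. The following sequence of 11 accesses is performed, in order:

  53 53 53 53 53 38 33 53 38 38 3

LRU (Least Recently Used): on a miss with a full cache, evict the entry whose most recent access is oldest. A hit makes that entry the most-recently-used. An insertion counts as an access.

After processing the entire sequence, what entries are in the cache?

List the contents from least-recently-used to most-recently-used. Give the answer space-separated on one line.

Answer: 53 38 3

Derivation:
LRU simulation (capacity=3):
  1. access 53: MISS. Cache (LRU->MRU): [53]
  2. access 53: HIT. Cache (LRU->MRU): [53]
  3. access 53: HIT. Cache (LRU->MRU): [53]
  4. access 53: HIT. Cache (LRU->MRU): [53]
  5. access 53: HIT. Cache (LRU->MRU): [53]
  6. access 38: MISS. Cache (LRU->MRU): [53 38]
  7. access 33: MISS. Cache (LRU->MRU): [53 38 33]
  8. access 53: HIT. Cache (LRU->MRU): [38 33 53]
  9. access 38: HIT. Cache (LRU->MRU): [33 53 38]
  10. access 38: HIT. Cache (LRU->MRU): [33 53 38]
  11. access 3: MISS, evict 33. Cache (LRU->MRU): [53 38 3]
Total: 7 hits, 4 misses, 1 evictions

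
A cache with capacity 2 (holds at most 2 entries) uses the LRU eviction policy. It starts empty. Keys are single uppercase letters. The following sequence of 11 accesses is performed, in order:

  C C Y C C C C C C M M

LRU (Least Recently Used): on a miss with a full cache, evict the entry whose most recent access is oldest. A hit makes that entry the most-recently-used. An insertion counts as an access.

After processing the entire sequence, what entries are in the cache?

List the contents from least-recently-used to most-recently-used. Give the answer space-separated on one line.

LRU simulation (capacity=2):
  1. access C: MISS. Cache (LRU->MRU): [C]
  2. access C: HIT. Cache (LRU->MRU): [C]
  3. access Y: MISS. Cache (LRU->MRU): [C Y]
  4. access C: HIT. Cache (LRU->MRU): [Y C]
  5. access C: HIT. Cache (LRU->MRU): [Y C]
  6. access C: HIT. Cache (LRU->MRU): [Y C]
  7. access C: HIT. Cache (LRU->MRU): [Y C]
  8. access C: HIT. Cache (LRU->MRU): [Y C]
  9. access C: HIT. Cache (LRU->MRU): [Y C]
  10. access M: MISS, evict Y. Cache (LRU->MRU): [C M]
  11. access M: HIT. Cache (LRU->MRU): [C M]
Total: 8 hits, 3 misses, 1 evictions

Answer: C M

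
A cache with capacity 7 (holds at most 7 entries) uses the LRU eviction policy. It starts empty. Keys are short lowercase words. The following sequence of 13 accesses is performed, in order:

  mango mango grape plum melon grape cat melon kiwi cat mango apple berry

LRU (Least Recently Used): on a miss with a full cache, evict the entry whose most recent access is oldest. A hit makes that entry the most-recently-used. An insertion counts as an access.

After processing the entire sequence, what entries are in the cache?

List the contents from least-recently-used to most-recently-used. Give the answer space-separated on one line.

LRU simulation (capacity=7):
  1. access mango: MISS. Cache (LRU->MRU): [mango]
  2. access mango: HIT. Cache (LRU->MRU): [mango]
  3. access grape: MISS. Cache (LRU->MRU): [mango grape]
  4. access plum: MISS. Cache (LRU->MRU): [mango grape plum]
  5. access melon: MISS. Cache (LRU->MRU): [mango grape plum melon]
  6. access grape: HIT. Cache (LRU->MRU): [mango plum melon grape]
  7. access cat: MISS. Cache (LRU->MRU): [mango plum melon grape cat]
  8. access melon: HIT. Cache (LRU->MRU): [mango plum grape cat melon]
  9. access kiwi: MISS. Cache (LRU->MRU): [mango plum grape cat melon kiwi]
  10. access cat: HIT. Cache (LRU->MRU): [mango plum grape melon kiwi cat]
  11. access mango: HIT. Cache (LRU->MRU): [plum grape melon kiwi cat mango]
  12. access apple: MISS. Cache (LRU->MRU): [plum grape melon kiwi cat mango apple]
  13. access berry: MISS, evict plum. Cache (LRU->MRU): [grape melon kiwi cat mango apple berry]
Total: 5 hits, 8 misses, 1 evictions

Answer: grape melon kiwi cat mango apple berry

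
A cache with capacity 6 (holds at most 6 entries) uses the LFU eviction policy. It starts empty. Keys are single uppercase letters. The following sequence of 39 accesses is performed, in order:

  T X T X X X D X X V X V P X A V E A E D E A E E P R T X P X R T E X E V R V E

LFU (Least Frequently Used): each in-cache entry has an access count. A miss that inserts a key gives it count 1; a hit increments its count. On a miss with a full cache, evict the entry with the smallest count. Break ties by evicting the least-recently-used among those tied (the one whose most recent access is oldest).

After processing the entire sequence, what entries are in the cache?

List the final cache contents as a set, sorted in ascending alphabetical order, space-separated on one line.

LFU simulation (capacity=6):
  1. access T: MISS. Cache: [T(c=1)]
  2. access X: MISS. Cache: [T(c=1) X(c=1)]
  3. access T: HIT, count now 2. Cache: [X(c=1) T(c=2)]
  4. access X: HIT, count now 2. Cache: [T(c=2) X(c=2)]
  5. access X: HIT, count now 3. Cache: [T(c=2) X(c=3)]
  6. access X: HIT, count now 4. Cache: [T(c=2) X(c=4)]
  7. access D: MISS. Cache: [D(c=1) T(c=2) X(c=4)]
  8. access X: HIT, count now 5. Cache: [D(c=1) T(c=2) X(c=5)]
  9. access X: HIT, count now 6. Cache: [D(c=1) T(c=2) X(c=6)]
  10. access V: MISS. Cache: [D(c=1) V(c=1) T(c=2) X(c=6)]
  11. access X: HIT, count now 7. Cache: [D(c=1) V(c=1) T(c=2) X(c=7)]
  12. access V: HIT, count now 2. Cache: [D(c=1) T(c=2) V(c=2) X(c=7)]
  13. access P: MISS. Cache: [D(c=1) P(c=1) T(c=2) V(c=2) X(c=7)]
  14. access X: HIT, count now 8. Cache: [D(c=1) P(c=1) T(c=2) V(c=2) X(c=8)]
  15. access A: MISS. Cache: [D(c=1) P(c=1) A(c=1) T(c=2) V(c=2) X(c=8)]
  16. access V: HIT, count now 3. Cache: [D(c=1) P(c=1) A(c=1) T(c=2) V(c=3) X(c=8)]
  17. access E: MISS, evict D(c=1). Cache: [P(c=1) A(c=1) E(c=1) T(c=2) V(c=3) X(c=8)]
  18. access A: HIT, count now 2. Cache: [P(c=1) E(c=1) T(c=2) A(c=2) V(c=3) X(c=8)]
  19. access E: HIT, count now 2. Cache: [P(c=1) T(c=2) A(c=2) E(c=2) V(c=3) X(c=8)]
  20. access D: MISS, evict P(c=1). Cache: [D(c=1) T(c=2) A(c=2) E(c=2) V(c=3) X(c=8)]
  21. access E: HIT, count now 3. Cache: [D(c=1) T(c=2) A(c=2) V(c=3) E(c=3) X(c=8)]
  22. access A: HIT, count now 3. Cache: [D(c=1) T(c=2) V(c=3) E(c=3) A(c=3) X(c=8)]
  23. access E: HIT, count now 4. Cache: [D(c=1) T(c=2) V(c=3) A(c=3) E(c=4) X(c=8)]
  24. access E: HIT, count now 5. Cache: [D(c=1) T(c=2) V(c=3) A(c=3) E(c=5) X(c=8)]
  25. access P: MISS, evict D(c=1). Cache: [P(c=1) T(c=2) V(c=3) A(c=3) E(c=5) X(c=8)]
  26. access R: MISS, evict P(c=1). Cache: [R(c=1) T(c=2) V(c=3) A(c=3) E(c=5) X(c=8)]
  27. access T: HIT, count now 3. Cache: [R(c=1) V(c=3) A(c=3) T(c=3) E(c=5) X(c=8)]
  28. access X: HIT, count now 9. Cache: [R(c=1) V(c=3) A(c=3) T(c=3) E(c=5) X(c=9)]
  29. access P: MISS, evict R(c=1). Cache: [P(c=1) V(c=3) A(c=3) T(c=3) E(c=5) X(c=9)]
  30. access X: HIT, count now 10. Cache: [P(c=1) V(c=3) A(c=3) T(c=3) E(c=5) X(c=10)]
  31. access R: MISS, evict P(c=1). Cache: [R(c=1) V(c=3) A(c=3) T(c=3) E(c=5) X(c=10)]
  32. access T: HIT, count now 4. Cache: [R(c=1) V(c=3) A(c=3) T(c=4) E(c=5) X(c=10)]
  33. access E: HIT, count now 6. Cache: [R(c=1) V(c=3) A(c=3) T(c=4) E(c=6) X(c=10)]
  34. access X: HIT, count now 11. Cache: [R(c=1) V(c=3) A(c=3) T(c=4) E(c=6) X(c=11)]
  35. access E: HIT, count now 7. Cache: [R(c=1) V(c=3) A(c=3) T(c=4) E(c=7) X(c=11)]
  36. access V: HIT, count now 4. Cache: [R(c=1) A(c=3) T(c=4) V(c=4) E(c=7) X(c=11)]
  37. access R: HIT, count now 2. Cache: [R(c=2) A(c=3) T(c=4) V(c=4) E(c=7) X(c=11)]
  38. access V: HIT, count now 5. Cache: [R(c=2) A(c=3) T(c=4) V(c=5) E(c=7) X(c=11)]
  39. access E: HIT, count now 8. Cache: [R(c=2) A(c=3) T(c=4) V(c=5) E(c=8) X(c=11)]
Total: 27 hits, 12 misses, 6 evictions

Answer: A E R T V X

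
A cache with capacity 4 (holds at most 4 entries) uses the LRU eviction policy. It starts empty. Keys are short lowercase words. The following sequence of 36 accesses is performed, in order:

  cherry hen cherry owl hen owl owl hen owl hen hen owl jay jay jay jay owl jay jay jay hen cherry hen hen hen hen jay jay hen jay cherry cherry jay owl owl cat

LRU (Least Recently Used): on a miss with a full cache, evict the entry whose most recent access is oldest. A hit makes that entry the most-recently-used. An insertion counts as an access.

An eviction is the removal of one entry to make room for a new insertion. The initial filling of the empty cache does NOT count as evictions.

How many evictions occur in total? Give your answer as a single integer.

LRU simulation (capacity=4):
  1. access cherry: MISS. Cache (LRU->MRU): [cherry]
  2. access hen: MISS. Cache (LRU->MRU): [cherry hen]
  3. access cherry: HIT. Cache (LRU->MRU): [hen cherry]
  4. access owl: MISS. Cache (LRU->MRU): [hen cherry owl]
  5. access hen: HIT. Cache (LRU->MRU): [cherry owl hen]
  6. access owl: HIT. Cache (LRU->MRU): [cherry hen owl]
  7. access owl: HIT. Cache (LRU->MRU): [cherry hen owl]
  8. access hen: HIT. Cache (LRU->MRU): [cherry owl hen]
  9. access owl: HIT. Cache (LRU->MRU): [cherry hen owl]
  10. access hen: HIT. Cache (LRU->MRU): [cherry owl hen]
  11. access hen: HIT. Cache (LRU->MRU): [cherry owl hen]
  12. access owl: HIT. Cache (LRU->MRU): [cherry hen owl]
  13. access jay: MISS. Cache (LRU->MRU): [cherry hen owl jay]
  14. access jay: HIT. Cache (LRU->MRU): [cherry hen owl jay]
  15. access jay: HIT. Cache (LRU->MRU): [cherry hen owl jay]
  16. access jay: HIT. Cache (LRU->MRU): [cherry hen owl jay]
  17. access owl: HIT. Cache (LRU->MRU): [cherry hen jay owl]
  18. access jay: HIT. Cache (LRU->MRU): [cherry hen owl jay]
  19. access jay: HIT. Cache (LRU->MRU): [cherry hen owl jay]
  20. access jay: HIT. Cache (LRU->MRU): [cherry hen owl jay]
  21. access hen: HIT. Cache (LRU->MRU): [cherry owl jay hen]
  22. access cherry: HIT. Cache (LRU->MRU): [owl jay hen cherry]
  23. access hen: HIT. Cache (LRU->MRU): [owl jay cherry hen]
  24. access hen: HIT. Cache (LRU->MRU): [owl jay cherry hen]
  25. access hen: HIT. Cache (LRU->MRU): [owl jay cherry hen]
  26. access hen: HIT. Cache (LRU->MRU): [owl jay cherry hen]
  27. access jay: HIT. Cache (LRU->MRU): [owl cherry hen jay]
  28. access jay: HIT. Cache (LRU->MRU): [owl cherry hen jay]
  29. access hen: HIT. Cache (LRU->MRU): [owl cherry jay hen]
  30. access jay: HIT. Cache (LRU->MRU): [owl cherry hen jay]
  31. access cherry: HIT. Cache (LRU->MRU): [owl hen jay cherry]
  32. access cherry: HIT. Cache (LRU->MRU): [owl hen jay cherry]
  33. access jay: HIT. Cache (LRU->MRU): [owl hen cherry jay]
  34. access owl: HIT. Cache (LRU->MRU): [hen cherry jay owl]
  35. access owl: HIT. Cache (LRU->MRU): [hen cherry jay owl]
  36. access cat: MISS, evict hen. Cache (LRU->MRU): [cherry jay owl cat]
Total: 31 hits, 5 misses, 1 evictions

Answer: 1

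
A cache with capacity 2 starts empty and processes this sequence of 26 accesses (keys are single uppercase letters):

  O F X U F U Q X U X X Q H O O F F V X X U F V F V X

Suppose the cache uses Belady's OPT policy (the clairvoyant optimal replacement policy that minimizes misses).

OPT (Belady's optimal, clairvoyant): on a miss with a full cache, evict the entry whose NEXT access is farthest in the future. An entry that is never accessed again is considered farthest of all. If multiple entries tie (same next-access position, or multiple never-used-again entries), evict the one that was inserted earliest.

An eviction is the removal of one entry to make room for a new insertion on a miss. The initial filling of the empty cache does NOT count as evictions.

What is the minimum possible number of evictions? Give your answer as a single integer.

Answer: 12

Derivation:
OPT (Belady) simulation (capacity=2):
  1. access O: MISS. Cache: [O]
  2. access F: MISS. Cache: [O F]
  3. access X: MISS, evict O (next use: step 14). Cache: [F X]
  4. access U: MISS, evict X (next use: step 8). Cache: [F U]
  5. access F: HIT. Next use of F: step 16. Cache: [F U]
  6. access U: HIT. Next use of U: step 9. Cache: [F U]
  7. access Q: MISS, evict F (next use: step 16). Cache: [U Q]
  8. access X: MISS, evict Q (next use: step 12). Cache: [U X]
  9. access U: HIT. Next use of U: step 21. Cache: [U X]
  10. access X: HIT. Next use of X: step 11. Cache: [U X]
  11. access X: HIT. Next use of X: step 19. Cache: [U X]
  12. access Q: MISS, evict U (next use: step 21). Cache: [X Q]
  13. access H: MISS, evict Q (next use: never). Cache: [X H]
  14. access O: MISS, evict H (next use: never). Cache: [X O]
  15. access O: HIT. Next use of O: never. Cache: [X O]
  16. access F: MISS, evict O (next use: never). Cache: [X F]
  17. access F: HIT. Next use of F: step 22. Cache: [X F]
  18. access V: MISS, evict F (next use: step 22). Cache: [X V]
  19. access X: HIT. Next use of X: step 20. Cache: [X V]
  20. access X: HIT. Next use of X: step 26. Cache: [X V]
  21. access U: MISS, evict X (next use: step 26). Cache: [V U]
  22. access F: MISS, evict U (next use: never). Cache: [V F]
  23. access V: HIT. Next use of V: step 25. Cache: [V F]
  24. access F: HIT. Next use of F: never. Cache: [V F]
  25. access V: HIT. Next use of V: never. Cache: [V F]
  26. access X: MISS, evict V (next use: never). Cache: [F X]
Total: 12 hits, 14 misses, 12 evictions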